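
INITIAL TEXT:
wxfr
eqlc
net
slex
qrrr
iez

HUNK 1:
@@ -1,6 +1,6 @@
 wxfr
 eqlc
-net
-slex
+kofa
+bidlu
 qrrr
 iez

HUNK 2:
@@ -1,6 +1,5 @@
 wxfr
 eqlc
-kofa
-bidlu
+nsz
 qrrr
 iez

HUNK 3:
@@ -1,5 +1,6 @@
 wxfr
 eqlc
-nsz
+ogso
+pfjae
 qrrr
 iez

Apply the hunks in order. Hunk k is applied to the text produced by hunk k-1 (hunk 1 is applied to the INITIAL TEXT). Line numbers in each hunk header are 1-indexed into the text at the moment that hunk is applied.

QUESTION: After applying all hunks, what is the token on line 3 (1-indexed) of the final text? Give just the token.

Hunk 1: at line 1 remove [net,slex] add [kofa,bidlu] -> 6 lines: wxfr eqlc kofa bidlu qrrr iez
Hunk 2: at line 1 remove [kofa,bidlu] add [nsz] -> 5 lines: wxfr eqlc nsz qrrr iez
Hunk 3: at line 1 remove [nsz] add [ogso,pfjae] -> 6 lines: wxfr eqlc ogso pfjae qrrr iez
Final line 3: ogso

Answer: ogso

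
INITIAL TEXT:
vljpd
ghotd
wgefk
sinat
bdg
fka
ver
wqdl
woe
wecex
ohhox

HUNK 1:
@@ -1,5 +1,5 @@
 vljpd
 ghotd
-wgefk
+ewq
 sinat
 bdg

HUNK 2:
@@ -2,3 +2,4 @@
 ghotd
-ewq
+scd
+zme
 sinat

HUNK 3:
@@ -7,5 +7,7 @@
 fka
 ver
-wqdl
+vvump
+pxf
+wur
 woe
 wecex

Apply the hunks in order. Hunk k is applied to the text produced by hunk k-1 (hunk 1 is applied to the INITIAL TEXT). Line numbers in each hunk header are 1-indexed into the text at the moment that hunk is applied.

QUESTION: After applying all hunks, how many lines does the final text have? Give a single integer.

Hunk 1: at line 1 remove [wgefk] add [ewq] -> 11 lines: vljpd ghotd ewq sinat bdg fka ver wqdl woe wecex ohhox
Hunk 2: at line 2 remove [ewq] add [scd,zme] -> 12 lines: vljpd ghotd scd zme sinat bdg fka ver wqdl woe wecex ohhox
Hunk 3: at line 7 remove [wqdl] add [vvump,pxf,wur] -> 14 lines: vljpd ghotd scd zme sinat bdg fka ver vvump pxf wur woe wecex ohhox
Final line count: 14

Answer: 14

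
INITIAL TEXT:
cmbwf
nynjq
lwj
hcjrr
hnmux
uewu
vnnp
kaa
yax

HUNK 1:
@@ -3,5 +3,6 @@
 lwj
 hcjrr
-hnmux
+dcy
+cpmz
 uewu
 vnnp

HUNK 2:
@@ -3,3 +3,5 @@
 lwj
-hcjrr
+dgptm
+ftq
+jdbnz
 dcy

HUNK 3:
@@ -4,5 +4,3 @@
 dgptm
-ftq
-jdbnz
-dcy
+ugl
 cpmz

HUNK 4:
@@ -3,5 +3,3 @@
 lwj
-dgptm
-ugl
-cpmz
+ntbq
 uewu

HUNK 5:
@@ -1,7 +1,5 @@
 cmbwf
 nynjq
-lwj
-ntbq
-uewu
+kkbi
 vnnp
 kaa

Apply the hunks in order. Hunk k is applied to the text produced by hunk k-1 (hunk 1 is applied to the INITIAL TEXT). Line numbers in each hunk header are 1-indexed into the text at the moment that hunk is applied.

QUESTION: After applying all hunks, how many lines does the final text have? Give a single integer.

Answer: 6

Derivation:
Hunk 1: at line 3 remove [hnmux] add [dcy,cpmz] -> 10 lines: cmbwf nynjq lwj hcjrr dcy cpmz uewu vnnp kaa yax
Hunk 2: at line 3 remove [hcjrr] add [dgptm,ftq,jdbnz] -> 12 lines: cmbwf nynjq lwj dgptm ftq jdbnz dcy cpmz uewu vnnp kaa yax
Hunk 3: at line 4 remove [ftq,jdbnz,dcy] add [ugl] -> 10 lines: cmbwf nynjq lwj dgptm ugl cpmz uewu vnnp kaa yax
Hunk 4: at line 3 remove [dgptm,ugl,cpmz] add [ntbq] -> 8 lines: cmbwf nynjq lwj ntbq uewu vnnp kaa yax
Hunk 5: at line 1 remove [lwj,ntbq,uewu] add [kkbi] -> 6 lines: cmbwf nynjq kkbi vnnp kaa yax
Final line count: 6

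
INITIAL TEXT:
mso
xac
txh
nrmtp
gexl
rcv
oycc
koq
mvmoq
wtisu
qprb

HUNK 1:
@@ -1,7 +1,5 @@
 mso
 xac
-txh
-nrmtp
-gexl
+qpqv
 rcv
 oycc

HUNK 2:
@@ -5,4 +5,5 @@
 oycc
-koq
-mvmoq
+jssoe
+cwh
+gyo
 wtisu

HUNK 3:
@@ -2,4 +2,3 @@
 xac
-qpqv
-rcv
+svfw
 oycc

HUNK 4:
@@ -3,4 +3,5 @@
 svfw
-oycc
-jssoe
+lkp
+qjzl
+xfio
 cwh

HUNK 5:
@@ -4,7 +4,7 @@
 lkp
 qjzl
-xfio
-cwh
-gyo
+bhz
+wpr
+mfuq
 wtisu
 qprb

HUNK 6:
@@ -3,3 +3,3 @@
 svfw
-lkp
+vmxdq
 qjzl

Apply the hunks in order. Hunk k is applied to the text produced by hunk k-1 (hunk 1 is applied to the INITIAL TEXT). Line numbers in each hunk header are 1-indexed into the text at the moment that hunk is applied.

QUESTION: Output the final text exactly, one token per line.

Answer: mso
xac
svfw
vmxdq
qjzl
bhz
wpr
mfuq
wtisu
qprb

Derivation:
Hunk 1: at line 1 remove [txh,nrmtp,gexl] add [qpqv] -> 9 lines: mso xac qpqv rcv oycc koq mvmoq wtisu qprb
Hunk 2: at line 5 remove [koq,mvmoq] add [jssoe,cwh,gyo] -> 10 lines: mso xac qpqv rcv oycc jssoe cwh gyo wtisu qprb
Hunk 3: at line 2 remove [qpqv,rcv] add [svfw] -> 9 lines: mso xac svfw oycc jssoe cwh gyo wtisu qprb
Hunk 4: at line 3 remove [oycc,jssoe] add [lkp,qjzl,xfio] -> 10 lines: mso xac svfw lkp qjzl xfio cwh gyo wtisu qprb
Hunk 5: at line 4 remove [xfio,cwh,gyo] add [bhz,wpr,mfuq] -> 10 lines: mso xac svfw lkp qjzl bhz wpr mfuq wtisu qprb
Hunk 6: at line 3 remove [lkp] add [vmxdq] -> 10 lines: mso xac svfw vmxdq qjzl bhz wpr mfuq wtisu qprb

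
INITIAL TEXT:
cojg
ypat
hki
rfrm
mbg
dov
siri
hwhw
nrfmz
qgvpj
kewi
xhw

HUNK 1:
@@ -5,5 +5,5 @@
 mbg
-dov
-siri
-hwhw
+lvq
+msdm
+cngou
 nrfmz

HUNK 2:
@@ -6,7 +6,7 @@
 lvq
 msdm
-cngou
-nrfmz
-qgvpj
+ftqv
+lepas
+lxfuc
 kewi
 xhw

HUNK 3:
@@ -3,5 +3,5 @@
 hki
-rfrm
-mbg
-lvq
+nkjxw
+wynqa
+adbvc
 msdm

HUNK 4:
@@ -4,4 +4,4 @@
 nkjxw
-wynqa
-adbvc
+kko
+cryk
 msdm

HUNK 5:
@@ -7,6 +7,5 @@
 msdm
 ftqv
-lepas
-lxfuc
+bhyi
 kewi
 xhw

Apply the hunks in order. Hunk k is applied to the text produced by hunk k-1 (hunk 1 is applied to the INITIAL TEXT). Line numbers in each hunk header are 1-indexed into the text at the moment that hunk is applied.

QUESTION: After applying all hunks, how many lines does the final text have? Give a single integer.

Hunk 1: at line 5 remove [dov,siri,hwhw] add [lvq,msdm,cngou] -> 12 lines: cojg ypat hki rfrm mbg lvq msdm cngou nrfmz qgvpj kewi xhw
Hunk 2: at line 6 remove [cngou,nrfmz,qgvpj] add [ftqv,lepas,lxfuc] -> 12 lines: cojg ypat hki rfrm mbg lvq msdm ftqv lepas lxfuc kewi xhw
Hunk 3: at line 3 remove [rfrm,mbg,lvq] add [nkjxw,wynqa,adbvc] -> 12 lines: cojg ypat hki nkjxw wynqa adbvc msdm ftqv lepas lxfuc kewi xhw
Hunk 4: at line 4 remove [wynqa,adbvc] add [kko,cryk] -> 12 lines: cojg ypat hki nkjxw kko cryk msdm ftqv lepas lxfuc kewi xhw
Hunk 5: at line 7 remove [lepas,lxfuc] add [bhyi] -> 11 lines: cojg ypat hki nkjxw kko cryk msdm ftqv bhyi kewi xhw
Final line count: 11

Answer: 11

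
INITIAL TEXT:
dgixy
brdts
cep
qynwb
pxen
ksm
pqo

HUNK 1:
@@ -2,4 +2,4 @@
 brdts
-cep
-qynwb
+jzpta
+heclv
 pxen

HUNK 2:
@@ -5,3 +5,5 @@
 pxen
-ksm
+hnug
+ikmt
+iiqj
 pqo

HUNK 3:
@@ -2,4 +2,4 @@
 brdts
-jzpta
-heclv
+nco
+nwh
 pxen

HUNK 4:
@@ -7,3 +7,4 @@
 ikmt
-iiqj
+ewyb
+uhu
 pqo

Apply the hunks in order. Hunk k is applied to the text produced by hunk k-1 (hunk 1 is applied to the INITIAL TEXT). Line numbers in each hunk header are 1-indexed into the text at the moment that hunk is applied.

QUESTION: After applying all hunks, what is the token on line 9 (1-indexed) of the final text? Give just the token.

Answer: uhu

Derivation:
Hunk 1: at line 2 remove [cep,qynwb] add [jzpta,heclv] -> 7 lines: dgixy brdts jzpta heclv pxen ksm pqo
Hunk 2: at line 5 remove [ksm] add [hnug,ikmt,iiqj] -> 9 lines: dgixy brdts jzpta heclv pxen hnug ikmt iiqj pqo
Hunk 3: at line 2 remove [jzpta,heclv] add [nco,nwh] -> 9 lines: dgixy brdts nco nwh pxen hnug ikmt iiqj pqo
Hunk 4: at line 7 remove [iiqj] add [ewyb,uhu] -> 10 lines: dgixy brdts nco nwh pxen hnug ikmt ewyb uhu pqo
Final line 9: uhu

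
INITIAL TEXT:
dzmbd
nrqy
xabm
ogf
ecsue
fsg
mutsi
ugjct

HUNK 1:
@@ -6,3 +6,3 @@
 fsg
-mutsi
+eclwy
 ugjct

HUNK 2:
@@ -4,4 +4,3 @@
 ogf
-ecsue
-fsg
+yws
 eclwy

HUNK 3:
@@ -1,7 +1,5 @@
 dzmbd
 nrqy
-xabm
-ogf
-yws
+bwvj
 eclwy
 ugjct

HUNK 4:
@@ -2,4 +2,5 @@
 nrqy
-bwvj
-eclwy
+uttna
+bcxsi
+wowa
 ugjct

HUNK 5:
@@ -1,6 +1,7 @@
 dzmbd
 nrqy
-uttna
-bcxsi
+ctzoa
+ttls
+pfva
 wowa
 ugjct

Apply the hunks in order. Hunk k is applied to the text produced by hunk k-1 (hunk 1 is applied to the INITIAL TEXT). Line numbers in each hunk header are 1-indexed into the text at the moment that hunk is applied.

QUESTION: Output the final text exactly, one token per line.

Answer: dzmbd
nrqy
ctzoa
ttls
pfva
wowa
ugjct

Derivation:
Hunk 1: at line 6 remove [mutsi] add [eclwy] -> 8 lines: dzmbd nrqy xabm ogf ecsue fsg eclwy ugjct
Hunk 2: at line 4 remove [ecsue,fsg] add [yws] -> 7 lines: dzmbd nrqy xabm ogf yws eclwy ugjct
Hunk 3: at line 1 remove [xabm,ogf,yws] add [bwvj] -> 5 lines: dzmbd nrqy bwvj eclwy ugjct
Hunk 4: at line 2 remove [bwvj,eclwy] add [uttna,bcxsi,wowa] -> 6 lines: dzmbd nrqy uttna bcxsi wowa ugjct
Hunk 5: at line 1 remove [uttna,bcxsi] add [ctzoa,ttls,pfva] -> 7 lines: dzmbd nrqy ctzoa ttls pfva wowa ugjct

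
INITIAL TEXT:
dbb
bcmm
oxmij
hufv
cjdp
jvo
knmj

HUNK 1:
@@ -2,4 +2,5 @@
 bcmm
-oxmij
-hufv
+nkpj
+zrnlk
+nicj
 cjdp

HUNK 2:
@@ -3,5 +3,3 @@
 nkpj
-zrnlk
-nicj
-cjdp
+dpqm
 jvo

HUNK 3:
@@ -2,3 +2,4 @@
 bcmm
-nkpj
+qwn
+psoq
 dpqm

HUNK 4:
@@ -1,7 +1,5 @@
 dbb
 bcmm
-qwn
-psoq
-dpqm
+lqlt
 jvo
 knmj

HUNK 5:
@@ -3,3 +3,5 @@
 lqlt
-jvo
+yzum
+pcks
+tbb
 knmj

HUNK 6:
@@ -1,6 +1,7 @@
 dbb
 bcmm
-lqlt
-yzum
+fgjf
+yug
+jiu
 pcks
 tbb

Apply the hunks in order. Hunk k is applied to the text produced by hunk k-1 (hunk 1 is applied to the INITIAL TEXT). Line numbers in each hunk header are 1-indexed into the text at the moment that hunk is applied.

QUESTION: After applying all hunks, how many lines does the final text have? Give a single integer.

Hunk 1: at line 2 remove [oxmij,hufv] add [nkpj,zrnlk,nicj] -> 8 lines: dbb bcmm nkpj zrnlk nicj cjdp jvo knmj
Hunk 2: at line 3 remove [zrnlk,nicj,cjdp] add [dpqm] -> 6 lines: dbb bcmm nkpj dpqm jvo knmj
Hunk 3: at line 2 remove [nkpj] add [qwn,psoq] -> 7 lines: dbb bcmm qwn psoq dpqm jvo knmj
Hunk 4: at line 1 remove [qwn,psoq,dpqm] add [lqlt] -> 5 lines: dbb bcmm lqlt jvo knmj
Hunk 5: at line 3 remove [jvo] add [yzum,pcks,tbb] -> 7 lines: dbb bcmm lqlt yzum pcks tbb knmj
Hunk 6: at line 1 remove [lqlt,yzum] add [fgjf,yug,jiu] -> 8 lines: dbb bcmm fgjf yug jiu pcks tbb knmj
Final line count: 8

Answer: 8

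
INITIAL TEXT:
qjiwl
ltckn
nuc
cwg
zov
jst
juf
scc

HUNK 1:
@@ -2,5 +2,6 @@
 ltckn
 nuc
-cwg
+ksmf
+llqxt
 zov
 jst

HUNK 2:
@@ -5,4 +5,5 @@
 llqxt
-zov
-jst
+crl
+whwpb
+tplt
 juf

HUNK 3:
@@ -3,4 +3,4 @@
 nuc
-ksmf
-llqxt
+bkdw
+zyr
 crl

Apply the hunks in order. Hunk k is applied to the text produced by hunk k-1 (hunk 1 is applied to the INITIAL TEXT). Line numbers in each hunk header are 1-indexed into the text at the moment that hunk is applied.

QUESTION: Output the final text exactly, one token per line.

Hunk 1: at line 2 remove [cwg] add [ksmf,llqxt] -> 9 lines: qjiwl ltckn nuc ksmf llqxt zov jst juf scc
Hunk 2: at line 5 remove [zov,jst] add [crl,whwpb,tplt] -> 10 lines: qjiwl ltckn nuc ksmf llqxt crl whwpb tplt juf scc
Hunk 3: at line 3 remove [ksmf,llqxt] add [bkdw,zyr] -> 10 lines: qjiwl ltckn nuc bkdw zyr crl whwpb tplt juf scc

Answer: qjiwl
ltckn
nuc
bkdw
zyr
crl
whwpb
tplt
juf
scc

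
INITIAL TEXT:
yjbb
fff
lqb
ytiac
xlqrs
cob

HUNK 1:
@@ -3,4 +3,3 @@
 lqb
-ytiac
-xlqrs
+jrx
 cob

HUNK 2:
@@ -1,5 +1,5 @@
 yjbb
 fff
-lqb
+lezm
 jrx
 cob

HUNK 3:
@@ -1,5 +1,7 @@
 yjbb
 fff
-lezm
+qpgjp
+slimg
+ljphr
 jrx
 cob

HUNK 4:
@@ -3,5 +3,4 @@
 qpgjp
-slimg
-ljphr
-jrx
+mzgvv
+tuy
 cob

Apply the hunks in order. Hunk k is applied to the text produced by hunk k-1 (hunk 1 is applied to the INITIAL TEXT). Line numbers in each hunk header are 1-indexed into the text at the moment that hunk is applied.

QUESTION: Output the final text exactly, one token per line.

Answer: yjbb
fff
qpgjp
mzgvv
tuy
cob

Derivation:
Hunk 1: at line 3 remove [ytiac,xlqrs] add [jrx] -> 5 lines: yjbb fff lqb jrx cob
Hunk 2: at line 1 remove [lqb] add [lezm] -> 5 lines: yjbb fff lezm jrx cob
Hunk 3: at line 1 remove [lezm] add [qpgjp,slimg,ljphr] -> 7 lines: yjbb fff qpgjp slimg ljphr jrx cob
Hunk 4: at line 3 remove [slimg,ljphr,jrx] add [mzgvv,tuy] -> 6 lines: yjbb fff qpgjp mzgvv tuy cob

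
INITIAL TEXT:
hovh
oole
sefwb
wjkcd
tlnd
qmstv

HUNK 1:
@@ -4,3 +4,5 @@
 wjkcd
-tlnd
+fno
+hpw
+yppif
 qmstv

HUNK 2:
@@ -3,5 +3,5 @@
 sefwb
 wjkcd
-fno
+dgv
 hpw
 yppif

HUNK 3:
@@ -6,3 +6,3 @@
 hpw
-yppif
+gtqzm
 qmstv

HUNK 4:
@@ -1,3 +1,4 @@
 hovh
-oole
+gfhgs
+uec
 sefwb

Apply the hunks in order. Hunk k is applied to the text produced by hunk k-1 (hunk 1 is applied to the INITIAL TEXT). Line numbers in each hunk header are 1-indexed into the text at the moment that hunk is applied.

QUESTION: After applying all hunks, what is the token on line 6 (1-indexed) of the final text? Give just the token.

Hunk 1: at line 4 remove [tlnd] add [fno,hpw,yppif] -> 8 lines: hovh oole sefwb wjkcd fno hpw yppif qmstv
Hunk 2: at line 3 remove [fno] add [dgv] -> 8 lines: hovh oole sefwb wjkcd dgv hpw yppif qmstv
Hunk 3: at line 6 remove [yppif] add [gtqzm] -> 8 lines: hovh oole sefwb wjkcd dgv hpw gtqzm qmstv
Hunk 4: at line 1 remove [oole] add [gfhgs,uec] -> 9 lines: hovh gfhgs uec sefwb wjkcd dgv hpw gtqzm qmstv
Final line 6: dgv

Answer: dgv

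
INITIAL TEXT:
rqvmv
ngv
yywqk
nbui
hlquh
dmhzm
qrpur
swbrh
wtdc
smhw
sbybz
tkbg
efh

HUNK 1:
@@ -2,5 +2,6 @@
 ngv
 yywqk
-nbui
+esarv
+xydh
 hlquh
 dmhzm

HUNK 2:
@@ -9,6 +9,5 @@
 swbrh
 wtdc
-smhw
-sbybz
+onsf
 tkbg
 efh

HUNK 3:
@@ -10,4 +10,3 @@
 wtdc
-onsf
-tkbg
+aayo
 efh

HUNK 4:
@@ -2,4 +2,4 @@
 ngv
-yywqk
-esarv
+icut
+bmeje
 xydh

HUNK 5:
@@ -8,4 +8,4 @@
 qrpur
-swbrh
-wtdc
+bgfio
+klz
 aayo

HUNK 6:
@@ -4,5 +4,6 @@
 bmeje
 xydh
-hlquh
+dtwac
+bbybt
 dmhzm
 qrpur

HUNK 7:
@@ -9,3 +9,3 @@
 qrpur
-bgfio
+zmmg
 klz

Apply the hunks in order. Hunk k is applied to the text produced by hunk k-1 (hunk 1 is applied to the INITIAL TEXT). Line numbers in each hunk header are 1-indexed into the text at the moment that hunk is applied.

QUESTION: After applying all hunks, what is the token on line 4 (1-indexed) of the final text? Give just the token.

Hunk 1: at line 2 remove [nbui] add [esarv,xydh] -> 14 lines: rqvmv ngv yywqk esarv xydh hlquh dmhzm qrpur swbrh wtdc smhw sbybz tkbg efh
Hunk 2: at line 9 remove [smhw,sbybz] add [onsf] -> 13 lines: rqvmv ngv yywqk esarv xydh hlquh dmhzm qrpur swbrh wtdc onsf tkbg efh
Hunk 3: at line 10 remove [onsf,tkbg] add [aayo] -> 12 lines: rqvmv ngv yywqk esarv xydh hlquh dmhzm qrpur swbrh wtdc aayo efh
Hunk 4: at line 2 remove [yywqk,esarv] add [icut,bmeje] -> 12 lines: rqvmv ngv icut bmeje xydh hlquh dmhzm qrpur swbrh wtdc aayo efh
Hunk 5: at line 8 remove [swbrh,wtdc] add [bgfio,klz] -> 12 lines: rqvmv ngv icut bmeje xydh hlquh dmhzm qrpur bgfio klz aayo efh
Hunk 6: at line 4 remove [hlquh] add [dtwac,bbybt] -> 13 lines: rqvmv ngv icut bmeje xydh dtwac bbybt dmhzm qrpur bgfio klz aayo efh
Hunk 7: at line 9 remove [bgfio] add [zmmg] -> 13 lines: rqvmv ngv icut bmeje xydh dtwac bbybt dmhzm qrpur zmmg klz aayo efh
Final line 4: bmeje

Answer: bmeje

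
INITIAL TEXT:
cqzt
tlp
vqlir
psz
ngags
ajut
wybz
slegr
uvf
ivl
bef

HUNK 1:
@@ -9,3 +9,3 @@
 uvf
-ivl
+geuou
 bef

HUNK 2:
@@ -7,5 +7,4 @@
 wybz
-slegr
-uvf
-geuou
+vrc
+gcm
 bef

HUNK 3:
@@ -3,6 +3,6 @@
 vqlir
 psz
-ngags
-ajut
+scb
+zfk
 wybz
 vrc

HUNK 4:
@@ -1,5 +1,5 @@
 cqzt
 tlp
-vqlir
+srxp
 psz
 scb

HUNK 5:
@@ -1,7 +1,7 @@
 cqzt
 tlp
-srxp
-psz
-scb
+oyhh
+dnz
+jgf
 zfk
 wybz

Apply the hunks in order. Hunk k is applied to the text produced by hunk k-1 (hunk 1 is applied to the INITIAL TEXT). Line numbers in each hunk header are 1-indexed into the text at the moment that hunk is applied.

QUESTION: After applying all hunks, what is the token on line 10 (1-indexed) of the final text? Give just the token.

Hunk 1: at line 9 remove [ivl] add [geuou] -> 11 lines: cqzt tlp vqlir psz ngags ajut wybz slegr uvf geuou bef
Hunk 2: at line 7 remove [slegr,uvf,geuou] add [vrc,gcm] -> 10 lines: cqzt tlp vqlir psz ngags ajut wybz vrc gcm bef
Hunk 3: at line 3 remove [ngags,ajut] add [scb,zfk] -> 10 lines: cqzt tlp vqlir psz scb zfk wybz vrc gcm bef
Hunk 4: at line 1 remove [vqlir] add [srxp] -> 10 lines: cqzt tlp srxp psz scb zfk wybz vrc gcm bef
Hunk 5: at line 1 remove [srxp,psz,scb] add [oyhh,dnz,jgf] -> 10 lines: cqzt tlp oyhh dnz jgf zfk wybz vrc gcm bef
Final line 10: bef

Answer: bef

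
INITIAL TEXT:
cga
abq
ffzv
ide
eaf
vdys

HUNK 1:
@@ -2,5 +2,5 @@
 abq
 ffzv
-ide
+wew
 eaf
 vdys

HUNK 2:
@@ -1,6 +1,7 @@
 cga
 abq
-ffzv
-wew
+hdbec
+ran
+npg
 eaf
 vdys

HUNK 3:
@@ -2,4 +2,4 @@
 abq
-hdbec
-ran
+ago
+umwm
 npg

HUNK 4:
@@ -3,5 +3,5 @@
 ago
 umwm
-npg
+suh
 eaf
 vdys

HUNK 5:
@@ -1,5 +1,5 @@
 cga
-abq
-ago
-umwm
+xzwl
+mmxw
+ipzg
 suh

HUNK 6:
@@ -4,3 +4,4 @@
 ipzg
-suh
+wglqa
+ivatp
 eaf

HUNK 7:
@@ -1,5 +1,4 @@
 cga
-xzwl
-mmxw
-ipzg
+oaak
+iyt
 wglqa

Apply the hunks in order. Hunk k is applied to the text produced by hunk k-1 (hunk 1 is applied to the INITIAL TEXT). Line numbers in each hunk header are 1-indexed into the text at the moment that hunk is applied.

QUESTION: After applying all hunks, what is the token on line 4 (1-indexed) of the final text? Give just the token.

Hunk 1: at line 2 remove [ide] add [wew] -> 6 lines: cga abq ffzv wew eaf vdys
Hunk 2: at line 1 remove [ffzv,wew] add [hdbec,ran,npg] -> 7 lines: cga abq hdbec ran npg eaf vdys
Hunk 3: at line 2 remove [hdbec,ran] add [ago,umwm] -> 7 lines: cga abq ago umwm npg eaf vdys
Hunk 4: at line 3 remove [npg] add [suh] -> 7 lines: cga abq ago umwm suh eaf vdys
Hunk 5: at line 1 remove [abq,ago,umwm] add [xzwl,mmxw,ipzg] -> 7 lines: cga xzwl mmxw ipzg suh eaf vdys
Hunk 6: at line 4 remove [suh] add [wglqa,ivatp] -> 8 lines: cga xzwl mmxw ipzg wglqa ivatp eaf vdys
Hunk 7: at line 1 remove [xzwl,mmxw,ipzg] add [oaak,iyt] -> 7 lines: cga oaak iyt wglqa ivatp eaf vdys
Final line 4: wglqa

Answer: wglqa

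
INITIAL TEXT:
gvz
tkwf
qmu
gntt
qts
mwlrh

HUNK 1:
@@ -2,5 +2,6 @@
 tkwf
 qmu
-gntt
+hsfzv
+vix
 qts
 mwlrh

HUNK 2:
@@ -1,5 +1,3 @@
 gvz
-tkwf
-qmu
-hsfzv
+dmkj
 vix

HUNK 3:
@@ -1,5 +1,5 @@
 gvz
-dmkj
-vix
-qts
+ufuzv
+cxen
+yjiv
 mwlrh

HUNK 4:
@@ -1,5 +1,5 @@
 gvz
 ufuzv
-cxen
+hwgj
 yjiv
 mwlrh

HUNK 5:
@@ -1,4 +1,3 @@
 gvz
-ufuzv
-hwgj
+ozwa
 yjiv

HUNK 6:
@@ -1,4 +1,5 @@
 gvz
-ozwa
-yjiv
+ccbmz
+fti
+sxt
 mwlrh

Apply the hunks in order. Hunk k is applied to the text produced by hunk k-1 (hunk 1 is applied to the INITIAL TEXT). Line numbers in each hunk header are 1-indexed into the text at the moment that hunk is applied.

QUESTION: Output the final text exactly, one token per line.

Hunk 1: at line 2 remove [gntt] add [hsfzv,vix] -> 7 lines: gvz tkwf qmu hsfzv vix qts mwlrh
Hunk 2: at line 1 remove [tkwf,qmu,hsfzv] add [dmkj] -> 5 lines: gvz dmkj vix qts mwlrh
Hunk 3: at line 1 remove [dmkj,vix,qts] add [ufuzv,cxen,yjiv] -> 5 lines: gvz ufuzv cxen yjiv mwlrh
Hunk 4: at line 1 remove [cxen] add [hwgj] -> 5 lines: gvz ufuzv hwgj yjiv mwlrh
Hunk 5: at line 1 remove [ufuzv,hwgj] add [ozwa] -> 4 lines: gvz ozwa yjiv mwlrh
Hunk 6: at line 1 remove [ozwa,yjiv] add [ccbmz,fti,sxt] -> 5 lines: gvz ccbmz fti sxt mwlrh

Answer: gvz
ccbmz
fti
sxt
mwlrh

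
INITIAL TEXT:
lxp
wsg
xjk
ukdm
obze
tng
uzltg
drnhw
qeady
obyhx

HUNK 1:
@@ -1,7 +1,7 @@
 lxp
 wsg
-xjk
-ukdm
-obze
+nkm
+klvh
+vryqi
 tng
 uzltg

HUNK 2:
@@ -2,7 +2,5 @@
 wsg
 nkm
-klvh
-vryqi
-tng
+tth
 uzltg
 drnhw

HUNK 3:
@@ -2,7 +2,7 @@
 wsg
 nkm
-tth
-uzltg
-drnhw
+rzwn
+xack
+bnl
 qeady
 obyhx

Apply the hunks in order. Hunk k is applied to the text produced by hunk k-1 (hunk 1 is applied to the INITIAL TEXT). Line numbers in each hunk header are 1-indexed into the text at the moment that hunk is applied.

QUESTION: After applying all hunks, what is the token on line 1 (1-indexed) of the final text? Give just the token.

Hunk 1: at line 1 remove [xjk,ukdm,obze] add [nkm,klvh,vryqi] -> 10 lines: lxp wsg nkm klvh vryqi tng uzltg drnhw qeady obyhx
Hunk 2: at line 2 remove [klvh,vryqi,tng] add [tth] -> 8 lines: lxp wsg nkm tth uzltg drnhw qeady obyhx
Hunk 3: at line 2 remove [tth,uzltg,drnhw] add [rzwn,xack,bnl] -> 8 lines: lxp wsg nkm rzwn xack bnl qeady obyhx
Final line 1: lxp

Answer: lxp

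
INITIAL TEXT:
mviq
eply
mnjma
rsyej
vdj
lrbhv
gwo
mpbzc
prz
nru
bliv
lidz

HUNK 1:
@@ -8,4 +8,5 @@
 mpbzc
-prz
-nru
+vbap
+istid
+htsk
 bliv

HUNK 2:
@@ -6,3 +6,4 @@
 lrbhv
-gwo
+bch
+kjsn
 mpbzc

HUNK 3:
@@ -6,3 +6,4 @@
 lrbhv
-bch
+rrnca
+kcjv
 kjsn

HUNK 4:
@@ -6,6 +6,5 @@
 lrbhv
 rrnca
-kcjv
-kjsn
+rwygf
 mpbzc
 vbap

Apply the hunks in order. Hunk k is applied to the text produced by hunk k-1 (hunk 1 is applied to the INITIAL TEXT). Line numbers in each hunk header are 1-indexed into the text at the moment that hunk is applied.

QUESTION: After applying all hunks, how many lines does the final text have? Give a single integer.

Answer: 14

Derivation:
Hunk 1: at line 8 remove [prz,nru] add [vbap,istid,htsk] -> 13 lines: mviq eply mnjma rsyej vdj lrbhv gwo mpbzc vbap istid htsk bliv lidz
Hunk 2: at line 6 remove [gwo] add [bch,kjsn] -> 14 lines: mviq eply mnjma rsyej vdj lrbhv bch kjsn mpbzc vbap istid htsk bliv lidz
Hunk 3: at line 6 remove [bch] add [rrnca,kcjv] -> 15 lines: mviq eply mnjma rsyej vdj lrbhv rrnca kcjv kjsn mpbzc vbap istid htsk bliv lidz
Hunk 4: at line 6 remove [kcjv,kjsn] add [rwygf] -> 14 lines: mviq eply mnjma rsyej vdj lrbhv rrnca rwygf mpbzc vbap istid htsk bliv lidz
Final line count: 14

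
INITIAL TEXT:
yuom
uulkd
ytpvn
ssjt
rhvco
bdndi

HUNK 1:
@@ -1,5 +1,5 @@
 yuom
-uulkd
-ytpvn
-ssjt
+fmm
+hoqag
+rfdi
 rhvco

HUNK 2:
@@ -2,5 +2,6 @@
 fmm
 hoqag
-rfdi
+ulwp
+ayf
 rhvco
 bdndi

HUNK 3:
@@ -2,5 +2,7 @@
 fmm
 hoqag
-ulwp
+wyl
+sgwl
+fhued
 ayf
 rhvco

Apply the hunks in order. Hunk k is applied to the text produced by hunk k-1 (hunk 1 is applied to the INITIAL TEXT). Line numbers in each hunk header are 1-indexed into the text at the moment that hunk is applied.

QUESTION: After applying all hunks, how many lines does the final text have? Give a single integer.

Hunk 1: at line 1 remove [uulkd,ytpvn,ssjt] add [fmm,hoqag,rfdi] -> 6 lines: yuom fmm hoqag rfdi rhvco bdndi
Hunk 2: at line 2 remove [rfdi] add [ulwp,ayf] -> 7 lines: yuom fmm hoqag ulwp ayf rhvco bdndi
Hunk 3: at line 2 remove [ulwp] add [wyl,sgwl,fhued] -> 9 lines: yuom fmm hoqag wyl sgwl fhued ayf rhvco bdndi
Final line count: 9

Answer: 9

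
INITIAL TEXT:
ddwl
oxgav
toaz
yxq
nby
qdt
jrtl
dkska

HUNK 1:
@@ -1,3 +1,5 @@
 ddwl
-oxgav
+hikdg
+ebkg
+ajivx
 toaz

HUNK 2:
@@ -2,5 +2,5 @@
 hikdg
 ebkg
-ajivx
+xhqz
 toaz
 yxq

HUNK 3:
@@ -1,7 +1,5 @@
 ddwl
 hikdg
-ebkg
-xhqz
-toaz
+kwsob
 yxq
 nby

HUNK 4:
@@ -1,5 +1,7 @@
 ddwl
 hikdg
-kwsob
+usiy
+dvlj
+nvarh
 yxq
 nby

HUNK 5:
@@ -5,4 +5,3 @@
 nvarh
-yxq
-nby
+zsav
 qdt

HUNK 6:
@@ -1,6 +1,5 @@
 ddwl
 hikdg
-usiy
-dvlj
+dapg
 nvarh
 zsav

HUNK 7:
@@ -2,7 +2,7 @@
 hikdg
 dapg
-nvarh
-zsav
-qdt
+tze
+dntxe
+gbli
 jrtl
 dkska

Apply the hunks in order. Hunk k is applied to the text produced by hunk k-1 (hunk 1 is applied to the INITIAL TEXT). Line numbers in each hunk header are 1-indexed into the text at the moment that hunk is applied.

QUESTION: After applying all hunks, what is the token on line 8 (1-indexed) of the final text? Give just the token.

Answer: dkska

Derivation:
Hunk 1: at line 1 remove [oxgav] add [hikdg,ebkg,ajivx] -> 10 lines: ddwl hikdg ebkg ajivx toaz yxq nby qdt jrtl dkska
Hunk 2: at line 2 remove [ajivx] add [xhqz] -> 10 lines: ddwl hikdg ebkg xhqz toaz yxq nby qdt jrtl dkska
Hunk 3: at line 1 remove [ebkg,xhqz,toaz] add [kwsob] -> 8 lines: ddwl hikdg kwsob yxq nby qdt jrtl dkska
Hunk 4: at line 1 remove [kwsob] add [usiy,dvlj,nvarh] -> 10 lines: ddwl hikdg usiy dvlj nvarh yxq nby qdt jrtl dkska
Hunk 5: at line 5 remove [yxq,nby] add [zsav] -> 9 lines: ddwl hikdg usiy dvlj nvarh zsav qdt jrtl dkska
Hunk 6: at line 1 remove [usiy,dvlj] add [dapg] -> 8 lines: ddwl hikdg dapg nvarh zsav qdt jrtl dkska
Hunk 7: at line 2 remove [nvarh,zsav,qdt] add [tze,dntxe,gbli] -> 8 lines: ddwl hikdg dapg tze dntxe gbli jrtl dkska
Final line 8: dkska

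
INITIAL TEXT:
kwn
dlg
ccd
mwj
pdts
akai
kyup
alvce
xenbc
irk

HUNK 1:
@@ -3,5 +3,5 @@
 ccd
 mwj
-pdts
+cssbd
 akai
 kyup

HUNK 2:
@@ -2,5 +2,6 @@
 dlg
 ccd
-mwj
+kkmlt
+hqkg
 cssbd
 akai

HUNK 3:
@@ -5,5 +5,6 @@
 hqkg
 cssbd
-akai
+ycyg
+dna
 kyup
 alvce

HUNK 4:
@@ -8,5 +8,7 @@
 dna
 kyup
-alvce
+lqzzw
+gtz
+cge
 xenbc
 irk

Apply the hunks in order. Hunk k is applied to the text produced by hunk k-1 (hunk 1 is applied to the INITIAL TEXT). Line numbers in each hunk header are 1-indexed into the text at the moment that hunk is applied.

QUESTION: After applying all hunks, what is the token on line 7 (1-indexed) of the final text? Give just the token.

Answer: ycyg

Derivation:
Hunk 1: at line 3 remove [pdts] add [cssbd] -> 10 lines: kwn dlg ccd mwj cssbd akai kyup alvce xenbc irk
Hunk 2: at line 2 remove [mwj] add [kkmlt,hqkg] -> 11 lines: kwn dlg ccd kkmlt hqkg cssbd akai kyup alvce xenbc irk
Hunk 3: at line 5 remove [akai] add [ycyg,dna] -> 12 lines: kwn dlg ccd kkmlt hqkg cssbd ycyg dna kyup alvce xenbc irk
Hunk 4: at line 8 remove [alvce] add [lqzzw,gtz,cge] -> 14 lines: kwn dlg ccd kkmlt hqkg cssbd ycyg dna kyup lqzzw gtz cge xenbc irk
Final line 7: ycyg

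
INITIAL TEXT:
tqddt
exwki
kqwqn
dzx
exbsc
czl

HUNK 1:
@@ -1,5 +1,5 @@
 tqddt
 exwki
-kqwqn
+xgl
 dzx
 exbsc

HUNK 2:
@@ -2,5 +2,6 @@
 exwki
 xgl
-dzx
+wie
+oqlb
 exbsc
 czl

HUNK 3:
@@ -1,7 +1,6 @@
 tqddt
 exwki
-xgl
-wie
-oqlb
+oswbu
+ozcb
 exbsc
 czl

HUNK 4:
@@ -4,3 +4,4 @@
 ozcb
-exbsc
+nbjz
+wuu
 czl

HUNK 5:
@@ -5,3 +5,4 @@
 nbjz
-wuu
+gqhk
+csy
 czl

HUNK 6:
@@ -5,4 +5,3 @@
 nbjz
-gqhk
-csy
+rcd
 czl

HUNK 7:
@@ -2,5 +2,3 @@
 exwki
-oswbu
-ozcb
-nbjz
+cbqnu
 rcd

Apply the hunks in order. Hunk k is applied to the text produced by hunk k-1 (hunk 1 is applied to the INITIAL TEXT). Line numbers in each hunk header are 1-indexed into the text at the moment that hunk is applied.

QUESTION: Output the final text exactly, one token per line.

Hunk 1: at line 1 remove [kqwqn] add [xgl] -> 6 lines: tqddt exwki xgl dzx exbsc czl
Hunk 2: at line 2 remove [dzx] add [wie,oqlb] -> 7 lines: tqddt exwki xgl wie oqlb exbsc czl
Hunk 3: at line 1 remove [xgl,wie,oqlb] add [oswbu,ozcb] -> 6 lines: tqddt exwki oswbu ozcb exbsc czl
Hunk 4: at line 4 remove [exbsc] add [nbjz,wuu] -> 7 lines: tqddt exwki oswbu ozcb nbjz wuu czl
Hunk 5: at line 5 remove [wuu] add [gqhk,csy] -> 8 lines: tqddt exwki oswbu ozcb nbjz gqhk csy czl
Hunk 6: at line 5 remove [gqhk,csy] add [rcd] -> 7 lines: tqddt exwki oswbu ozcb nbjz rcd czl
Hunk 7: at line 2 remove [oswbu,ozcb,nbjz] add [cbqnu] -> 5 lines: tqddt exwki cbqnu rcd czl

Answer: tqddt
exwki
cbqnu
rcd
czl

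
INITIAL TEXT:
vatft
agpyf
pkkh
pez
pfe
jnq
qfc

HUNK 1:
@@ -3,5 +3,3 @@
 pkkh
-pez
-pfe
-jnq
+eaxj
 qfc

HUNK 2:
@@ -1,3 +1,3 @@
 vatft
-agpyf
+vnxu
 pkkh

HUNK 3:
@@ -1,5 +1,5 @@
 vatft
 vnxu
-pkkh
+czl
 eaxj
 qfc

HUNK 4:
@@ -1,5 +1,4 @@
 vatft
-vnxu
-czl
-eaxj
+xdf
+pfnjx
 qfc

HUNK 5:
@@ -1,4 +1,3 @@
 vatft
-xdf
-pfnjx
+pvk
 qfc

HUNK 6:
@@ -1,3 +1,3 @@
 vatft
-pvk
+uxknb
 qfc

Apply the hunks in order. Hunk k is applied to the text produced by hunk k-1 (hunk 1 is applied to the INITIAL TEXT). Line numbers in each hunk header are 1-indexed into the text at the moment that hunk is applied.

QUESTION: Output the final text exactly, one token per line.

Hunk 1: at line 3 remove [pez,pfe,jnq] add [eaxj] -> 5 lines: vatft agpyf pkkh eaxj qfc
Hunk 2: at line 1 remove [agpyf] add [vnxu] -> 5 lines: vatft vnxu pkkh eaxj qfc
Hunk 3: at line 1 remove [pkkh] add [czl] -> 5 lines: vatft vnxu czl eaxj qfc
Hunk 4: at line 1 remove [vnxu,czl,eaxj] add [xdf,pfnjx] -> 4 lines: vatft xdf pfnjx qfc
Hunk 5: at line 1 remove [xdf,pfnjx] add [pvk] -> 3 lines: vatft pvk qfc
Hunk 6: at line 1 remove [pvk] add [uxknb] -> 3 lines: vatft uxknb qfc

Answer: vatft
uxknb
qfc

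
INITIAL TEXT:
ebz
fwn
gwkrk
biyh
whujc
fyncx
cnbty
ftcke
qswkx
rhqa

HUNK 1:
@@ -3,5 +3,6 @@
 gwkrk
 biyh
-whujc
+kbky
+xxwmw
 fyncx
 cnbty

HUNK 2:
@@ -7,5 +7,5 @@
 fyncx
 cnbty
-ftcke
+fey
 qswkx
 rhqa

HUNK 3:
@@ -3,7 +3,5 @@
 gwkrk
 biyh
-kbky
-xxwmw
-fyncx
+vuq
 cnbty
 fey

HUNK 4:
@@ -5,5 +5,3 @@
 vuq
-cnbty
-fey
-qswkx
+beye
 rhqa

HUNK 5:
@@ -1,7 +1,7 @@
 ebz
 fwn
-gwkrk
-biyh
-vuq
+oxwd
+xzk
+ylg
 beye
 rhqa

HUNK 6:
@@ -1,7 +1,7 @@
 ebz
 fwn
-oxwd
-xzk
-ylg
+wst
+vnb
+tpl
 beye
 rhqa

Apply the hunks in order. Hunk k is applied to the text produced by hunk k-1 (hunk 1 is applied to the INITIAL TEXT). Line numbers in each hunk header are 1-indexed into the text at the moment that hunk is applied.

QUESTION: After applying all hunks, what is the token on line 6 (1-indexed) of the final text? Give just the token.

Answer: beye

Derivation:
Hunk 1: at line 3 remove [whujc] add [kbky,xxwmw] -> 11 lines: ebz fwn gwkrk biyh kbky xxwmw fyncx cnbty ftcke qswkx rhqa
Hunk 2: at line 7 remove [ftcke] add [fey] -> 11 lines: ebz fwn gwkrk biyh kbky xxwmw fyncx cnbty fey qswkx rhqa
Hunk 3: at line 3 remove [kbky,xxwmw,fyncx] add [vuq] -> 9 lines: ebz fwn gwkrk biyh vuq cnbty fey qswkx rhqa
Hunk 4: at line 5 remove [cnbty,fey,qswkx] add [beye] -> 7 lines: ebz fwn gwkrk biyh vuq beye rhqa
Hunk 5: at line 1 remove [gwkrk,biyh,vuq] add [oxwd,xzk,ylg] -> 7 lines: ebz fwn oxwd xzk ylg beye rhqa
Hunk 6: at line 1 remove [oxwd,xzk,ylg] add [wst,vnb,tpl] -> 7 lines: ebz fwn wst vnb tpl beye rhqa
Final line 6: beye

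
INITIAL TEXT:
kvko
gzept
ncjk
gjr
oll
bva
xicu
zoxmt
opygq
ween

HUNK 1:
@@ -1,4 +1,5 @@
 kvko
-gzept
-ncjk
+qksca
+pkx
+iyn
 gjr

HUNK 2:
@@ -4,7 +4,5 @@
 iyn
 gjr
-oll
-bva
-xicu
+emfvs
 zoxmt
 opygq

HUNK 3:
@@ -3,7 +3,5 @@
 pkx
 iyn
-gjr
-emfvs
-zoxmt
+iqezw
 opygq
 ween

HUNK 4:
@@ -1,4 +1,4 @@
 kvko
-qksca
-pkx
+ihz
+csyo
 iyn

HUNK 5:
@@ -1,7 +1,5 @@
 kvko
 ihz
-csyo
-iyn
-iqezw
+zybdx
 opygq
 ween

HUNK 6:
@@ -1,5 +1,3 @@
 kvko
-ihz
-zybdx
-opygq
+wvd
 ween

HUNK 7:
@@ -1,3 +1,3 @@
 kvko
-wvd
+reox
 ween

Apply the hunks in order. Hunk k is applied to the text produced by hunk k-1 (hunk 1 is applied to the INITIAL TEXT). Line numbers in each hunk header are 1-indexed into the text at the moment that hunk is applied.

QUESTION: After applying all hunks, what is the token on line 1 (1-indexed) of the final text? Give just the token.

Hunk 1: at line 1 remove [gzept,ncjk] add [qksca,pkx,iyn] -> 11 lines: kvko qksca pkx iyn gjr oll bva xicu zoxmt opygq ween
Hunk 2: at line 4 remove [oll,bva,xicu] add [emfvs] -> 9 lines: kvko qksca pkx iyn gjr emfvs zoxmt opygq ween
Hunk 3: at line 3 remove [gjr,emfvs,zoxmt] add [iqezw] -> 7 lines: kvko qksca pkx iyn iqezw opygq ween
Hunk 4: at line 1 remove [qksca,pkx] add [ihz,csyo] -> 7 lines: kvko ihz csyo iyn iqezw opygq ween
Hunk 5: at line 1 remove [csyo,iyn,iqezw] add [zybdx] -> 5 lines: kvko ihz zybdx opygq ween
Hunk 6: at line 1 remove [ihz,zybdx,opygq] add [wvd] -> 3 lines: kvko wvd ween
Hunk 7: at line 1 remove [wvd] add [reox] -> 3 lines: kvko reox ween
Final line 1: kvko

Answer: kvko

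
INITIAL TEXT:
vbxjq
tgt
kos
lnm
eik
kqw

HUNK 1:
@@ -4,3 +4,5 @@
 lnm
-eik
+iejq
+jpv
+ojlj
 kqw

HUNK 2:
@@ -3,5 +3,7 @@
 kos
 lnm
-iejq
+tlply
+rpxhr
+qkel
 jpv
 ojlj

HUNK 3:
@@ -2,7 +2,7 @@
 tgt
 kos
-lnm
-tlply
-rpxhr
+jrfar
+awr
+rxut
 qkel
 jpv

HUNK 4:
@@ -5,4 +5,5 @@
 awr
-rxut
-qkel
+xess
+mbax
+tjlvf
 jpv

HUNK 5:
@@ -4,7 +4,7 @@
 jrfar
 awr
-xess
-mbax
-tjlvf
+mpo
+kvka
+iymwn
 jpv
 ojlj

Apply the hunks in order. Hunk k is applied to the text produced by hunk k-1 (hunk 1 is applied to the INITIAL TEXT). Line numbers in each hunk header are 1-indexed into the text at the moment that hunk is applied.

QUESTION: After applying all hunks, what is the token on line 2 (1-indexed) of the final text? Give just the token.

Hunk 1: at line 4 remove [eik] add [iejq,jpv,ojlj] -> 8 lines: vbxjq tgt kos lnm iejq jpv ojlj kqw
Hunk 2: at line 3 remove [iejq] add [tlply,rpxhr,qkel] -> 10 lines: vbxjq tgt kos lnm tlply rpxhr qkel jpv ojlj kqw
Hunk 3: at line 2 remove [lnm,tlply,rpxhr] add [jrfar,awr,rxut] -> 10 lines: vbxjq tgt kos jrfar awr rxut qkel jpv ojlj kqw
Hunk 4: at line 5 remove [rxut,qkel] add [xess,mbax,tjlvf] -> 11 lines: vbxjq tgt kos jrfar awr xess mbax tjlvf jpv ojlj kqw
Hunk 5: at line 4 remove [xess,mbax,tjlvf] add [mpo,kvka,iymwn] -> 11 lines: vbxjq tgt kos jrfar awr mpo kvka iymwn jpv ojlj kqw
Final line 2: tgt

Answer: tgt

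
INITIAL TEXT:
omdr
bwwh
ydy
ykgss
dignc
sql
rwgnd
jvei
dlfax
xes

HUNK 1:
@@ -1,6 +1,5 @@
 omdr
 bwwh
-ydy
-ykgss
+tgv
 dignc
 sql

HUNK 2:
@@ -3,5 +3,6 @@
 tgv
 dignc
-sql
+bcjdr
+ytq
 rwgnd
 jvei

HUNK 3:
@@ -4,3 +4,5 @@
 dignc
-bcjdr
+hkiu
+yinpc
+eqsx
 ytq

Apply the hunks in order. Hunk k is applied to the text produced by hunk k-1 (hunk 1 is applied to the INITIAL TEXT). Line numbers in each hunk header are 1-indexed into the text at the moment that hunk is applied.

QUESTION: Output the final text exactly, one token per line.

Answer: omdr
bwwh
tgv
dignc
hkiu
yinpc
eqsx
ytq
rwgnd
jvei
dlfax
xes

Derivation:
Hunk 1: at line 1 remove [ydy,ykgss] add [tgv] -> 9 lines: omdr bwwh tgv dignc sql rwgnd jvei dlfax xes
Hunk 2: at line 3 remove [sql] add [bcjdr,ytq] -> 10 lines: omdr bwwh tgv dignc bcjdr ytq rwgnd jvei dlfax xes
Hunk 3: at line 4 remove [bcjdr] add [hkiu,yinpc,eqsx] -> 12 lines: omdr bwwh tgv dignc hkiu yinpc eqsx ytq rwgnd jvei dlfax xes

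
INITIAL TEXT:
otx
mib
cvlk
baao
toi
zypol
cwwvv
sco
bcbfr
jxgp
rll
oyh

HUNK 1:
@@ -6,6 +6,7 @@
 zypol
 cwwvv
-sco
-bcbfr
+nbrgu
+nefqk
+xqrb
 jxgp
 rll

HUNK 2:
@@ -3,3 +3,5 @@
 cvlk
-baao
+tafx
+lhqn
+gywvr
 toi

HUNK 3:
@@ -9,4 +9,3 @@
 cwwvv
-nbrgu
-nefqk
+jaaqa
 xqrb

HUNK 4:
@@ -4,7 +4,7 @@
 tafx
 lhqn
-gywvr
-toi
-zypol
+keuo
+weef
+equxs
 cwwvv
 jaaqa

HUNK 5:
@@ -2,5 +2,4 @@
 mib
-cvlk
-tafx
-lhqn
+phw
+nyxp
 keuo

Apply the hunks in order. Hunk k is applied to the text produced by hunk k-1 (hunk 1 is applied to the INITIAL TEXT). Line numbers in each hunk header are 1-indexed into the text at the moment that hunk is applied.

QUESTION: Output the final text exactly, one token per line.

Hunk 1: at line 6 remove [sco,bcbfr] add [nbrgu,nefqk,xqrb] -> 13 lines: otx mib cvlk baao toi zypol cwwvv nbrgu nefqk xqrb jxgp rll oyh
Hunk 2: at line 3 remove [baao] add [tafx,lhqn,gywvr] -> 15 lines: otx mib cvlk tafx lhqn gywvr toi zypol cwwvv nbrgu nefqk xqrb jxgp rll oyh
Hunk 3: at line 9 remove [nbrgu,nefqk] add [jaaqa] -> 14 lines: otx mib cvlk tafx lhqn gywvr toi zypol cwwvv jaaqa xqrb jxgp rll oyh
Hunk 4: at line 4 remove [gywvr,toi,zypol] add [keuo,weef,equxs] -> 14 lines: otx mib cvlk tafx lhqn keuo weef equxs cwwvv jaaqa xqrb jxgp rll oyh
Hunk 5: at line 2 remove [cvlk,tafx,lhqn] add [phw,nyxp] -> 13 lines: otx mib phw nyxp keuo weef equxs cwwvv jaaqa xqrb jxgp rll oyh

Answer: otx
mib
phw
nyxp
keuo
weef
equxs
cwwvv
jaaqa
xqrb
jxgp
rll
oyh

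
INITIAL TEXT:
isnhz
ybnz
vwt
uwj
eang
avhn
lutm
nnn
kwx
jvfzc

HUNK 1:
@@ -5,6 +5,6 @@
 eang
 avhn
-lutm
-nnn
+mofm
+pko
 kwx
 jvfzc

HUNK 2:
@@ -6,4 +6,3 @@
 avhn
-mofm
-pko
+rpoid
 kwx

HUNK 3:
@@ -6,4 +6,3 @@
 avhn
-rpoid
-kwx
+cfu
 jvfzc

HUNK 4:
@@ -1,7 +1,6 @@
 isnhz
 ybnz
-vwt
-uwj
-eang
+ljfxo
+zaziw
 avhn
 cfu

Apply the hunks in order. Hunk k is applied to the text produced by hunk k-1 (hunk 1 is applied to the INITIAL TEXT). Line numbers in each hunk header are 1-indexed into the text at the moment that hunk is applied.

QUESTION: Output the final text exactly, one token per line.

Hunk 1: at line 5 remove [lutm,nnn] add [mofm,pko] -> 10 lines: isnhz ybnz vwt uwj eang avhn mofm pko kwx jvfzc
Hunk 2: at line 6 remove [mofm,pko] add [rpoid] -> 9 lines: isnhz ybnz vwt uwj eang avhn rpoid kwx jvfzc
Hunk 3: at line 6 remove [rpoid,kwx] add [cfu] -> 8 lines: isnhz ybnz vwt uwj eang avhn cfu jvfzc
Hunk 4: at line 1 remove [vwt,uwj,eang] add [ljfxo,zaziw] -> 7 lines: isnhz ybnz ljfxo zaziw avhn cfu jvfzc

Answer: isnhz
ybnz
ljfxo
zaziw
avhn
cfu
jvfzc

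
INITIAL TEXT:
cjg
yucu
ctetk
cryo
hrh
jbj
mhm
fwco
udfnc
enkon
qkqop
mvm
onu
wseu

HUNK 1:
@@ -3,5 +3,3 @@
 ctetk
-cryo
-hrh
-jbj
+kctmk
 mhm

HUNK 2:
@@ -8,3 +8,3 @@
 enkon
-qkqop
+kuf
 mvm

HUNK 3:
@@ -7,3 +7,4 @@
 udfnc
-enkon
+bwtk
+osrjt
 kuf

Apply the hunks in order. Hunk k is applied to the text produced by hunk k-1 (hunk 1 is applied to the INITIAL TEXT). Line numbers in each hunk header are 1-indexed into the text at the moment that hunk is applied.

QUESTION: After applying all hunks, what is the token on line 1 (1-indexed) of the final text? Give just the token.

Answer: cjg

Derivation:
Hunk 1: at line 3 remove [cryo,hrh,jbj] add [kctmk] -> 12 lines: cjg yucu ctetk kctmk mhm fwco udfnc enkon qkqop mvm onu wseu
Hunk 2: at line 8 remove [qkqop] add [kuf] -> 12 lines: cjg yucu ctetk kctmk mhm fwco udfnc enkon kuf mvm onu wseu
Hunk 3: at line 7 remove [enkon] add [bwtk,osrjt] -> 13 lines: cjg yucu ctetk kctmk mhm fwco udfnc bwtk osrjt kuf mvm onu wseu
Final line 1: cjg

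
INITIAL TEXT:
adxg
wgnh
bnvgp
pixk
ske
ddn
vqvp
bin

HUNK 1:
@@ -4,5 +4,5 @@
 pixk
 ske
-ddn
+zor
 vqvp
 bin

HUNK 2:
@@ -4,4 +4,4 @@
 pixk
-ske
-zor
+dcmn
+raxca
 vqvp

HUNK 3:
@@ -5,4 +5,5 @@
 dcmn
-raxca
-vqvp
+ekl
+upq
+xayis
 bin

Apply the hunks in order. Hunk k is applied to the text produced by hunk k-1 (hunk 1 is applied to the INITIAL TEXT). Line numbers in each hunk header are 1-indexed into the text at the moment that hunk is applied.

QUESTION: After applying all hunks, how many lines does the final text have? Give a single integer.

Answer: 9

Derivation:
Hunk 1: at line 4 remove [ddn] add [zor] -> 8 lines: adxg wgnh bnvgp pixk ske zor vqvp bin
Hunk 2: at line 4 remove [ske,zor] add [dcmn,raxca] -> 8 lines: adxg wgnh bnvgp pixk dcmn raxca vqvp bin
Hunk 3: at line 5 remove [raxca,vqvp] add [ekl,upq,xayis] -> 9 lines: adxg wgnh bnvgp pixk dcmn ekl upq xayis bin
Final line count: 9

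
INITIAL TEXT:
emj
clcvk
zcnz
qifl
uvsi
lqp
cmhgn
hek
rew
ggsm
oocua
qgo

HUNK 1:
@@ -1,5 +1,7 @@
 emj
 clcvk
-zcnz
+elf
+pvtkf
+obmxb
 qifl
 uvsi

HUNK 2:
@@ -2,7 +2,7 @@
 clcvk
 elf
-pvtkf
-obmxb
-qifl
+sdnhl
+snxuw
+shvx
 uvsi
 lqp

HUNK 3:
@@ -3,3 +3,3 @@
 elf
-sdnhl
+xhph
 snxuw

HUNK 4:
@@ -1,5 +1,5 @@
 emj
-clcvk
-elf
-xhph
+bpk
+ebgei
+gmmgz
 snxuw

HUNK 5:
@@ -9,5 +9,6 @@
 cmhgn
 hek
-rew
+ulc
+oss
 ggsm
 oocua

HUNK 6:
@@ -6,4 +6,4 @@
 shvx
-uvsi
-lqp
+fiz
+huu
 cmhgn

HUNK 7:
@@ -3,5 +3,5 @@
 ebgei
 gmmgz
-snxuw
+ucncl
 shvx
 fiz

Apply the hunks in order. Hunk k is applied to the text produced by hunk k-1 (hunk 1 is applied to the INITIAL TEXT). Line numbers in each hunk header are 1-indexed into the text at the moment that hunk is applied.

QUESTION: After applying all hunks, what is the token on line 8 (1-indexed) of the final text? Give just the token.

Answer: huu

Derivation:
Hunk 1: at line 1 remove [zcnz] add [elf,pvtkf,obmxb] -> 14 lines: emj clcvk elf pvtkf obmxb qifl uvsi lqp cmhgn hek rew ggsm oocua qgo
Hunk 2: at line 2 remove [pvtkf,obmxb,qifl] add [sdnhl,snxuw,shvx] -> 14 lines: emj clcvk elf sdnhl snxuw shvx uvsi lqp cmhgn hek rew ggsm oocua qgo
Hunk 3: at line 3 remove [sdnhl] add [xhph] -> 14 lines: emj clcvk elf xhph snxuw shvx uvsi lqp cmhgn hek rew ggsm oocua qgo
Hunk 4: at line 1 remove [clcvk,elf,xhph] add [bpk,ebgei,gmmgz] -> 14 lines: emj bpk ebgei gmmgz snxuw shvx uvsi lqp cmhgn hek rew ggsm oocua qgo
Hunk 5: at line 9 remove [rew] add [ulc,oss] -> 15 lines: emj bpk ebgei gmmgz snxuw shvx uvsi lqp cmhgn hek ulc oss ggsm oocua qgo
Hunk 6: at line 6 remove [uvsi,lqp] add [fiz,huu] -> 15 lines: emj bpk ebgei gmmgz snxuw shvx fiz huu cmhgn hek ulc oss ggsm oocua qgo
Hunk 7: at line 3 remove [snxuw] add [ucncl] -> 15 lines: emj bpk ebgei gmmgz ucncl shvx fiz huu cmhgn hek ulc oss ggsm oocua qgo
Final line 8: huu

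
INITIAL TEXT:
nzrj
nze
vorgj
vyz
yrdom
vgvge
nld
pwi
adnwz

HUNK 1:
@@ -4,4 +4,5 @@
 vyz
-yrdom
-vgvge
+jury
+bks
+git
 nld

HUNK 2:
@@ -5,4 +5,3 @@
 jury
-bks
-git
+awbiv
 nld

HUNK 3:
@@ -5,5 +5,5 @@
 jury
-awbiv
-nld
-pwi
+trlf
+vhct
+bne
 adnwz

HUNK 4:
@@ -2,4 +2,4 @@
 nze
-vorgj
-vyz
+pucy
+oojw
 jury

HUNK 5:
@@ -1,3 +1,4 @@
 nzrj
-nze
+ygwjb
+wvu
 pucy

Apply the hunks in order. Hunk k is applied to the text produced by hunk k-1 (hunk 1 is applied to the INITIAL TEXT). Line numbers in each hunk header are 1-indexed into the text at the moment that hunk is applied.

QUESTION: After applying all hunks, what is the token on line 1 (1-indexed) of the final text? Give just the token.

Answer: nzrj

Derivation:
Hunk 1: at line 4 remove [yrdom,vgvge] add [jury,bks,git] -> 10 lines: nzrj nze vorgj vyz jury bks git nld pwi adnwz
Hunk 2: at line 5 remove [bks,git] add [awbiv] -> 9 lines: nzrj nze vorgj vyz jury awbiv nld pwi adnwz
Hunk 3: at line 5 remove [awbiv,nld,pwi] add [trlf,vhct,bne] -> 9 lines: nzrj nze vorgj vyz jury trlf vhct bne adnwz
Hunk 4: at line 2 remove [vorgj,vyz] add [pucy,oojw] -> 9 lines: nzrj nze pucy oojw jury trlf vhct bne adnwz
Hunk 5: at line 1 remove [nze] add [ygwjb,wvu] -> 10 lines: nzrj ygwjb wvu pucy oojw jury trlf vhct bne adnwz
Final line 1: nzrj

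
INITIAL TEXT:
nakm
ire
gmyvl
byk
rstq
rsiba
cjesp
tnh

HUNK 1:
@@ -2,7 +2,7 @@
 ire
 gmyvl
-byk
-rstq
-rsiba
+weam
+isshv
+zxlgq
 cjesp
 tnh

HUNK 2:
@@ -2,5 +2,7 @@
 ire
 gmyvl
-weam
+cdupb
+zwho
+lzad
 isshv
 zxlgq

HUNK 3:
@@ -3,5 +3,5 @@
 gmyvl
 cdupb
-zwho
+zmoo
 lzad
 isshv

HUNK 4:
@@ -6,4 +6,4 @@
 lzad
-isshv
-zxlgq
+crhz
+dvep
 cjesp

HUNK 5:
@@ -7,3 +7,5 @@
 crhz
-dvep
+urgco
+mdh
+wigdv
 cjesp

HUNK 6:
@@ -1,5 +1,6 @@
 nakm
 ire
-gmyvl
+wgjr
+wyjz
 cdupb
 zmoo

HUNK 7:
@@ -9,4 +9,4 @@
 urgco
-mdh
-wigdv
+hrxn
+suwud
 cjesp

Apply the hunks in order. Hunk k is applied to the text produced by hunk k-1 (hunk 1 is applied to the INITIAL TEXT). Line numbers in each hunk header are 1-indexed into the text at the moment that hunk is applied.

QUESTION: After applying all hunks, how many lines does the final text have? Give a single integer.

Answer: 13

Derivation:
Hunk 1: at line 2 remove [byk,rstq,rsiba] add [weam,isshv,zxlgq] -> 8 lines: nakm ire gmyvl weam isshv zxlgq cjesp tnh
Hunk 2: at line 2 remove [weam] add [cdupb,zwho,lzad] -> 10 lines: nakm ire gmyvl cdupb zwho lzad isshv zxlgq cjesp tnh
Hunk 3: at line 3 remove [zwho] add [zmoo] -> 10 lines: nakm ire gmyvl cdupb zmoo lzad isshv zxlgq cjesp tnh
Hunk 4: at line 6 remove [isshv,zxlgq] add [crhz,dvep] -> 10 lines: nakm ire gmyvl cdupb zmoo lzad crhz dvep cjesp tnh
Hunk 5: at line 7 remove [dvep] add [urgco,mdh,wigdv] -> 12 lines: nakm ire gmyvl cdupb zmoo lzad crhz urgco mdh wigdv cjesp tnh
Hunk 6: at line 1 remove [gmyvl] add [wgjr,wyjz] -> 13 lines: nakm ire wgjr wyjz cdupb zmoo lzad crhz urgco mdh wigdv cjesp tnh
Hunk 7: at line 9 remove [mdh,wigdv] add [hrxn,suwud] -> 13 lines: nakm ire wgjr wyjz cdupb zmoo lzad crhz urgco hrxn suwud cjesp tnh
Final line count: 13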